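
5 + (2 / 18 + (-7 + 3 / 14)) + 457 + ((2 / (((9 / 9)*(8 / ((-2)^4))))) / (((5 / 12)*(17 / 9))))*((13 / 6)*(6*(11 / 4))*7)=18498143 / 10710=1727.18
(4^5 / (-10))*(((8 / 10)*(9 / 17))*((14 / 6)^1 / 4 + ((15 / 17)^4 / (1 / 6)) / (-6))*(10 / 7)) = 1.41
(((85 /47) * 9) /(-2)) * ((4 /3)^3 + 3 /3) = -7735 /282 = -27.43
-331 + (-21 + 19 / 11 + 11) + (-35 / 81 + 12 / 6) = -300895 / 891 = -337.70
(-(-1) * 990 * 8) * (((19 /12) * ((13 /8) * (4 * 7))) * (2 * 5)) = 5705700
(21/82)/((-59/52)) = -546/2419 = -0.23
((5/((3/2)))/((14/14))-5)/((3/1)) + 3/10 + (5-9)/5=-19/18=-1.06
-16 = -16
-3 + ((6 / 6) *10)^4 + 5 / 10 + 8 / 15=299941 / 30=9998.03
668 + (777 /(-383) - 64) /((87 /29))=742243 /1149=645.99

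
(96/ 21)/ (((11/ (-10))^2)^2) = 320000/ 102487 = 3.12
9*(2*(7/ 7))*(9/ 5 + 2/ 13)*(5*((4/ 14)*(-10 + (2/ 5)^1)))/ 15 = -32.15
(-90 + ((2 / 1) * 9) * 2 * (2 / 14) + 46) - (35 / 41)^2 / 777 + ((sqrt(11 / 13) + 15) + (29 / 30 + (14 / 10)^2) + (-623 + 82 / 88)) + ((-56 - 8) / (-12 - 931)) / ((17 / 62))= -361078527288163 / 561769523700 + sqrt(143) / 13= -641.83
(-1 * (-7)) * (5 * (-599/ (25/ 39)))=-32705.40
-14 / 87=-0.16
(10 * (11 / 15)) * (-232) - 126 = -5482 / 3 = -1827.33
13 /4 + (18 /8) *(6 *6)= 337 /4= 84.25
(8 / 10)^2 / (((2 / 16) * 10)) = 64 / 125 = 0.51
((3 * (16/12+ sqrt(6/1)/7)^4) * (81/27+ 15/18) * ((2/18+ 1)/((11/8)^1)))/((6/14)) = 12335360 * sqrt(6)/392931+ 801860960/8251551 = 174.07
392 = 392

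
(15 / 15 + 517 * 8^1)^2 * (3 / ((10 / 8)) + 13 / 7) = 364300083 / 5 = 72860016.60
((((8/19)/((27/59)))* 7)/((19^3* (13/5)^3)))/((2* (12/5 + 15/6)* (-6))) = -147500/162340739379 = -0.00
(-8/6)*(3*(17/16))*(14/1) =-119/2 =-59.50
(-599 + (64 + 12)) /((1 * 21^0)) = -523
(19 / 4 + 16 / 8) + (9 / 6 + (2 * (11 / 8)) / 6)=8.71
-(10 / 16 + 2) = -21 / 8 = -2.62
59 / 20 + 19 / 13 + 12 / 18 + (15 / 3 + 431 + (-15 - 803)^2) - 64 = 522210841 / 780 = 669501.08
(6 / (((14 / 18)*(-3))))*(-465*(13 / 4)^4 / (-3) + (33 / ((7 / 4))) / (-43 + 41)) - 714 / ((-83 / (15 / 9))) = -23128462703 / 520576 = -44428.60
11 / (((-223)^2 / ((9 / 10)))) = 99 / 497290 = 0.00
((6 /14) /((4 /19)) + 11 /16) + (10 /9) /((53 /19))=3.12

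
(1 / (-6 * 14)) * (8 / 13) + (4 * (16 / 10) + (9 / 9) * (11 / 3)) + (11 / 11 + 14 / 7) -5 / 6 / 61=2172497 / 166530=13.05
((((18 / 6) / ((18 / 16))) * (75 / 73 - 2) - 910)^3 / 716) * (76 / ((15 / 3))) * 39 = -1971794107597567864 / 3133531935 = -629256107.33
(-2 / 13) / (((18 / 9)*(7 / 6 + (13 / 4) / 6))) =-24 / 533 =-0.05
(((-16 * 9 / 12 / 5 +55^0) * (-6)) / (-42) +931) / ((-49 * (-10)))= 2327 / 1225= 1.90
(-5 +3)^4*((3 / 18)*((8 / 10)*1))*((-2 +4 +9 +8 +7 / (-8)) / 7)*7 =116 / 3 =38.67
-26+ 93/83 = -2065/83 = -24.88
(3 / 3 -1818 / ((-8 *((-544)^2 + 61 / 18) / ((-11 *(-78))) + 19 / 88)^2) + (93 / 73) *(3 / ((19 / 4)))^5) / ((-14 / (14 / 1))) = -12236443855259028052171 / 10849957789466014796875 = -1.13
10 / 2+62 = 67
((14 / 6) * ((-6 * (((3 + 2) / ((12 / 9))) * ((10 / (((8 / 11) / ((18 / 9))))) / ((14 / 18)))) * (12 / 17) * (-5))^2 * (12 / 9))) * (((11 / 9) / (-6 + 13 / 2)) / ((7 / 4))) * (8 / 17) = 3881196000000 / 240737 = 16122141.59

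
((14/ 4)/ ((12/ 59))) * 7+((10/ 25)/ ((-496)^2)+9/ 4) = 226411603/ 1845120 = 122.71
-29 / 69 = -0.42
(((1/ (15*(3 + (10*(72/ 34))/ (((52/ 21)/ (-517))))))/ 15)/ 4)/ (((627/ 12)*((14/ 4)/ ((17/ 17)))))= -442/ 321428524725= -0.00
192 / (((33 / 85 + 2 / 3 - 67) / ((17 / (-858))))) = 0.06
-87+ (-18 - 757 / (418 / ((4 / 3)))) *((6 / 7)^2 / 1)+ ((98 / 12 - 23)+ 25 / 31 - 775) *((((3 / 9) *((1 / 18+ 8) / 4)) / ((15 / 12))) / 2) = -313.87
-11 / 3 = -3.67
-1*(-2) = 2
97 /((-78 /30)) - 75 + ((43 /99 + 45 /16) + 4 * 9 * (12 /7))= -6824723 /144144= -47.35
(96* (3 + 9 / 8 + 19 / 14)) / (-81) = -1228 / 189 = -6.50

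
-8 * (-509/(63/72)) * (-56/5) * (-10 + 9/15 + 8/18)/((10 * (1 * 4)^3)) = 820508/1125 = 729.34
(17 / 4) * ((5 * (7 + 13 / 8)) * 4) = 5865 / 8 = 733.12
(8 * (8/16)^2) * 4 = 8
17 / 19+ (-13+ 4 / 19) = -226 / 19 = -11.89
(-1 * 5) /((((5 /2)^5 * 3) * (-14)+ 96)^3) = 20480 /263239153536969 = 0.00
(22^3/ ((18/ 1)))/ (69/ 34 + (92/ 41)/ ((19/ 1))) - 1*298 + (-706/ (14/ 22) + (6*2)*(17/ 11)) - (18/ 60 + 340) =-573015823801/ 394171470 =-1453.72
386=386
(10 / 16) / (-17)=-5 / 136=-0.04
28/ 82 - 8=-314/ 41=-7.66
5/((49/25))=125/49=2.55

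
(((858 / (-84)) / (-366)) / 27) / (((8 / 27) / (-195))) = -9295 / 13664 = -0.68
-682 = -682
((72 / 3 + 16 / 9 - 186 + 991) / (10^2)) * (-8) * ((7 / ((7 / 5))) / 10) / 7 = -7477 / 1575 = -4.75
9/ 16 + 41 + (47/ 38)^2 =248901/ 5776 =43.09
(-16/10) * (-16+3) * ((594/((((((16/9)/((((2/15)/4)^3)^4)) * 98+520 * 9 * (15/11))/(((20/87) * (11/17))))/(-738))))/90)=-5675384/34868696940000002403375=-0.00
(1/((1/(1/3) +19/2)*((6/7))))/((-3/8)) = -56/225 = -0.25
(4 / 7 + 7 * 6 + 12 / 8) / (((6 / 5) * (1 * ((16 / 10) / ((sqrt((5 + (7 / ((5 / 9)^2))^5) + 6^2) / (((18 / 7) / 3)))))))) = 617 * sqrt(14650696454558) / 36000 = 65601.20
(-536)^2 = 287296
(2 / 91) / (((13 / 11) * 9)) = 22 / 10647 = 0.00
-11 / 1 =-11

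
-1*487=-487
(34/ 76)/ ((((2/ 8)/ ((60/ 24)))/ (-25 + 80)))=4675/ 19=246.05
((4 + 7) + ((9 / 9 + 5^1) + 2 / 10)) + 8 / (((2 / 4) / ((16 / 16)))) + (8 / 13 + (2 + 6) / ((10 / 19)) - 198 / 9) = 1756 / 65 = 27.02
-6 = -6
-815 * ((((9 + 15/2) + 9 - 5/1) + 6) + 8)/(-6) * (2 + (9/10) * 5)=243685/8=30460.62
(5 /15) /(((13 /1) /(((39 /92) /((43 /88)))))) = 22 /989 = 0.02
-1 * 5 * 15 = -75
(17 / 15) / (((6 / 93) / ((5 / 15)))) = 527 / 90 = 5.86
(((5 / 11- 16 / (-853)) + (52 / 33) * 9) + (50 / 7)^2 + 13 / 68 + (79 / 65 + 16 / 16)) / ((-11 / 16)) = -553417563196 / 5588467885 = -99.03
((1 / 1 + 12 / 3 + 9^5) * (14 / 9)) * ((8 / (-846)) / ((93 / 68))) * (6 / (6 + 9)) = -449755264 / 1770255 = -254.06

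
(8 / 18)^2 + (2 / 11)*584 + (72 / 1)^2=4713728 / 891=5290.38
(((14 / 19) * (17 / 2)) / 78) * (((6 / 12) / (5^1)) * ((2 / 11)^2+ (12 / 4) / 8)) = 9401 / 2869152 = 0.00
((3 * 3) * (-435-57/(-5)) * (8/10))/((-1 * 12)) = 6354/25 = 254.16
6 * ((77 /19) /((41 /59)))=27258 /779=34.99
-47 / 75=-0.63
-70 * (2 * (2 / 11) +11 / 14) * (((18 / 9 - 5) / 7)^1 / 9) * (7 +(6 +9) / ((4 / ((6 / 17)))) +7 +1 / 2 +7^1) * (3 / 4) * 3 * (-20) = -5150700 / 1309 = -3934.84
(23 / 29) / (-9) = -23 / 261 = -0.09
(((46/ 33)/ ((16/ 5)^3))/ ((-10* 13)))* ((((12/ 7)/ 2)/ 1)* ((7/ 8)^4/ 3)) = -197225/ 3598712832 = -0.00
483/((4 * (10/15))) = 1449/8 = 181.12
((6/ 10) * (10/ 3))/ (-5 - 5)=-1/ 5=-0.20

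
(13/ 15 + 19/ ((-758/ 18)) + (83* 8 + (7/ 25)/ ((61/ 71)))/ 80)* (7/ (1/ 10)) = 8466668623/ 13871400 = 610.37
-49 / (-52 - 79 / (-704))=34496 / 36529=0.94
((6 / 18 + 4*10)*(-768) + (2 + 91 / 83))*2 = -5141502 / 83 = -61945.81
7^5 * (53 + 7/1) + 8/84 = 21176822/21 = 1008420.10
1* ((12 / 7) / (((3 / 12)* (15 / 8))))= 3.66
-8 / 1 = -8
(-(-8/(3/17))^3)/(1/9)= 838485.33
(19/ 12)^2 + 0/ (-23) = 361/ 144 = 2.51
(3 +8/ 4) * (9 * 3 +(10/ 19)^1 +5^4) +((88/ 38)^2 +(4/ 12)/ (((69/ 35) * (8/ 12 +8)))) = 2116476959/ 647634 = 3268.01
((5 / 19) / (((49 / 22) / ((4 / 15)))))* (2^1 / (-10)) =-88 / 13965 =-0.01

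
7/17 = 0.41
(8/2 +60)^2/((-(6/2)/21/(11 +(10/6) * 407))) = -59293696/3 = -19764565.33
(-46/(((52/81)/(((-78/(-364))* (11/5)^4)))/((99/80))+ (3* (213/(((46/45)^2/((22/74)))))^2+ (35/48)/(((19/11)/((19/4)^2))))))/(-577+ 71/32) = 16949368489893732237312/2335386450895406258578744115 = 0.00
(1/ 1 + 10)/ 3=3.67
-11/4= -2.75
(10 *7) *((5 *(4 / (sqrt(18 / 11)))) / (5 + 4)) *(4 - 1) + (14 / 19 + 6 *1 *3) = 356 / 19 + 700 *sqrt(22) / 9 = 383.55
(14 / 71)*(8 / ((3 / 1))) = 112 / 213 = 0.53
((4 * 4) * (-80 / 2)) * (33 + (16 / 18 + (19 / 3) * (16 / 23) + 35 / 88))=-56385680 / 2277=-24763.14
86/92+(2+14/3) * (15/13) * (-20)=-152.91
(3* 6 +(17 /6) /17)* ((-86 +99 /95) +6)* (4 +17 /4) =-8993699 /760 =-11833.81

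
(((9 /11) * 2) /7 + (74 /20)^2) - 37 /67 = 6898371 /515900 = 13.37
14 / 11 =1.27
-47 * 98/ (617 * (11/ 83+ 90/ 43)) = -349762/ 104273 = -3.35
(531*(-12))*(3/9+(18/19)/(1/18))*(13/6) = -4560582/19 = -240030.63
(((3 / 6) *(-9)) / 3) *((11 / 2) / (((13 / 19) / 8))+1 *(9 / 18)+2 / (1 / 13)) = -7083 / 52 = -136.21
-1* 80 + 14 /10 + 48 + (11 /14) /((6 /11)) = -12247 /420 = -29.16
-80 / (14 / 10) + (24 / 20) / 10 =-57.02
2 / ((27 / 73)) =146 / 27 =5.41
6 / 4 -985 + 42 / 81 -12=-994.98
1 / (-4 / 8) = -2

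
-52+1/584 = -30367/584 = -52.00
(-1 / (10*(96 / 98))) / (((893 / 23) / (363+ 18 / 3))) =-0.97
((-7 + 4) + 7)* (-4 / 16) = -1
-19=-19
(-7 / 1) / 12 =-7 / 12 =-0.58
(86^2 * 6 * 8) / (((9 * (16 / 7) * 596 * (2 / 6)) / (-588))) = -7610484 / 149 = -51077.07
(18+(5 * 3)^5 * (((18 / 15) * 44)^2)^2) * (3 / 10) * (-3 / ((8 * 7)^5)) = -26558558484561 / 2753658880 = -9644.83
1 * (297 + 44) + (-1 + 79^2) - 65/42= 276337/42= 6579.45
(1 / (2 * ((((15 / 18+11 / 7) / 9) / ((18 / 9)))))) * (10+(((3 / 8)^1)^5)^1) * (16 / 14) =8853921 / 206848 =42.80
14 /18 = 7 /9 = 0.78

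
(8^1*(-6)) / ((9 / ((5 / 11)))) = -80 / 33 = -2.42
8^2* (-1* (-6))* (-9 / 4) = -864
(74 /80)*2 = 37 /20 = 1.85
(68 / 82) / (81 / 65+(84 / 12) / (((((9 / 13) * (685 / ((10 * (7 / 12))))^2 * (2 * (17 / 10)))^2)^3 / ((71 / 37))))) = 99816972450113567775851020974608960306617586507489280 / 149996454980464777639638571815528748018196517882015353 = 0.67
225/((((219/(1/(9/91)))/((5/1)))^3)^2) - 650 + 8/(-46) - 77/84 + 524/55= -21146778655275917223522013/32963077617076048747140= -641.53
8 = 8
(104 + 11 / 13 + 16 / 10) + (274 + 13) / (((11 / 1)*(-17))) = 1275198 / 12155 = 104.91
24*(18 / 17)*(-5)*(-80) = 172800 / 17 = 10164.71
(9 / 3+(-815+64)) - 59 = -807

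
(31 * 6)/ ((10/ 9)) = 837/ 5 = 167.40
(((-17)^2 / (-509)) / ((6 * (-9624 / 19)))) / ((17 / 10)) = 0.00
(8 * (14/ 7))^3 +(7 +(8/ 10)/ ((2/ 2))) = 20519/ 5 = 4103.80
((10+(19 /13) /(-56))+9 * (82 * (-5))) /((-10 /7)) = 2679059 /1040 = 2576.02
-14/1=-14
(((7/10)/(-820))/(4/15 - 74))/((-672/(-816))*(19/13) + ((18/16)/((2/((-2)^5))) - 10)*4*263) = -663/1686744231200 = -0.00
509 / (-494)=-509 / 494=-1.03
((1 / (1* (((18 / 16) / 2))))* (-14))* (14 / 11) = -3136 / 99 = -31.68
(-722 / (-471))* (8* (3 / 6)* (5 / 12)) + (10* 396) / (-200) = -17.25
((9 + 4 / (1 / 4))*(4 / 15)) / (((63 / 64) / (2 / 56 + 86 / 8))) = 96640 / 1323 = 73.05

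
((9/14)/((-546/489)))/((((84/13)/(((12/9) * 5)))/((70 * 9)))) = -36675/98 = -374.23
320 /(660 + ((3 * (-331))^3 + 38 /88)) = -14080 /43082423849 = -0.00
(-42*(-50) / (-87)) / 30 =-70 / 87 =-0.80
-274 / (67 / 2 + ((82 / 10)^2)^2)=-342500 / 5693397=-0.06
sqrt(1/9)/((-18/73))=-1.35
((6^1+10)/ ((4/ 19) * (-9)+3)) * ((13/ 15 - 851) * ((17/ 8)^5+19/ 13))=-41277077117/ 74880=-551243.02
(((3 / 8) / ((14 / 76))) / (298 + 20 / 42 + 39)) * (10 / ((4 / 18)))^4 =36905625 / 1492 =24735.67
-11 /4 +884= 3525 /4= 881.25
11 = 11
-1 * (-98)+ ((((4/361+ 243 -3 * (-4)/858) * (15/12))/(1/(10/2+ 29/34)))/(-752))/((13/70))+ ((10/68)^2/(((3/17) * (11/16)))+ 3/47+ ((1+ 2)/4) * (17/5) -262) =-5266876623781/30279986880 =-173.94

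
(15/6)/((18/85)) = 425/36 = 11.81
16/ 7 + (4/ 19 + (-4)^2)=2460/ 133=18.50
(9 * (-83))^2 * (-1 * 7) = -3906063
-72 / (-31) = 72 / 31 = 2.32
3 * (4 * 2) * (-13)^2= 4056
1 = 1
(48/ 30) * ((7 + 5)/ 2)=48/ 5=9.60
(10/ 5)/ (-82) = -1/ 41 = -0.02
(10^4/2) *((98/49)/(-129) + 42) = 27080000/129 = 209922.48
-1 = -1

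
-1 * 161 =-161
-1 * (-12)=12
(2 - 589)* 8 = -4696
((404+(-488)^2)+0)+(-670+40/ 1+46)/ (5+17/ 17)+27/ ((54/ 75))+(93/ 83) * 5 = 118769897/ 498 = 238493.77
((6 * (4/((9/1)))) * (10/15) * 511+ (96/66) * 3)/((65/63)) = 632576/715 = 884.72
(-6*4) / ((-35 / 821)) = 19704 / 35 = 562.97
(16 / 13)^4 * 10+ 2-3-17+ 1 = 169823 / 28561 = 5.95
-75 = -75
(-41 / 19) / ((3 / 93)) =-1271 / 19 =-66.89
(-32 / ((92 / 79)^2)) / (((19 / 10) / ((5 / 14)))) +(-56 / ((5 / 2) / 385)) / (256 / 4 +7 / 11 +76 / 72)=-124197070414 / 915133499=-135.71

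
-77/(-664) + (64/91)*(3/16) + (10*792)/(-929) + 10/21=-7.80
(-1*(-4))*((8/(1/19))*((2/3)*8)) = 9728/3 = 3242.67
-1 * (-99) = 99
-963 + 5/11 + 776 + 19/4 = -7999/44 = -181.80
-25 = -25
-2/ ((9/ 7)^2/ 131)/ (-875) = 1834/ 10125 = 0.18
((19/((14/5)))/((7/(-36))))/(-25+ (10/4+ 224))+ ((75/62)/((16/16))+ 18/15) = 441639/197470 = 2.24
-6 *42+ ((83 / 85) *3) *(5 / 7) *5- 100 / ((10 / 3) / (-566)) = 16738.46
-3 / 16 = -0.19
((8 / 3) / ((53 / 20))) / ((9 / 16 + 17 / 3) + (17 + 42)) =2560 / 165943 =0.02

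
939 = 939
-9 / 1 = -9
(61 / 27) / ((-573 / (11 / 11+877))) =-3.46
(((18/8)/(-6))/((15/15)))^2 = 9/64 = 0.14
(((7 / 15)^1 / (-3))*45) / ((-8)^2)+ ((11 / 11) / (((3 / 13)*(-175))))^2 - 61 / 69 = -402806857 / 405720000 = -0.99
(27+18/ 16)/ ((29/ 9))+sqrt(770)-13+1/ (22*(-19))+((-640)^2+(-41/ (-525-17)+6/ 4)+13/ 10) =sqrt(770)+26911136034067/ 65701240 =409626.35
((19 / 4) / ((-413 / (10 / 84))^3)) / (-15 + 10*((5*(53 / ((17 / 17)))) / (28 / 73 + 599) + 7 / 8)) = 1385575 / 22273502596611336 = 0.00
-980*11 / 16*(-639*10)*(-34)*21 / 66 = -93150225 / 2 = -46575112.50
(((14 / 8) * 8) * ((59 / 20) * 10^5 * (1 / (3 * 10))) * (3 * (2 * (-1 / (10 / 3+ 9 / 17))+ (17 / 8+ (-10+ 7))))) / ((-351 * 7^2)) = 16188125 / 484029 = 33.44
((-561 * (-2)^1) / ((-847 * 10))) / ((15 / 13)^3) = -37349 / 433125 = -0.09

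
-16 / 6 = -8 / 3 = -2.67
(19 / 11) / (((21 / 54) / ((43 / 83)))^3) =8810011656 / 2157352351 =4.08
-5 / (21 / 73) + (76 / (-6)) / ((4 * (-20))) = -14467 / 840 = -17.22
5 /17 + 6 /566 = 1466 /4811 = 0.30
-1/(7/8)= -1.14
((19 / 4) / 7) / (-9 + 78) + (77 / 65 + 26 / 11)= 4915069 / 1381380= 3.56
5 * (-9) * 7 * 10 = -3150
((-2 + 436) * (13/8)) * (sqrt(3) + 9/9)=2821/4 + 2821 * sqrt(3)/4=1926.78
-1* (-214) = 214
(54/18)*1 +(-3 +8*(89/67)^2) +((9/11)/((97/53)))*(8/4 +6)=84743680/4789763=17.69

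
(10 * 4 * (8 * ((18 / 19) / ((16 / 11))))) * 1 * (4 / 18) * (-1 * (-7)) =6160 / 19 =324.21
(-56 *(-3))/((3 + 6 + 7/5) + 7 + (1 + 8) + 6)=140/27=5.19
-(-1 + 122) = -121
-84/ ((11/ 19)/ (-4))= 6384/ 11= 580.36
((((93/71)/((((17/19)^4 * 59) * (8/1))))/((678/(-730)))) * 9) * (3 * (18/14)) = -358323453945/2213973999832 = -0.16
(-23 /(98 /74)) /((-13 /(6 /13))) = 5106 /8281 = 0.62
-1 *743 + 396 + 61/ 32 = -345.09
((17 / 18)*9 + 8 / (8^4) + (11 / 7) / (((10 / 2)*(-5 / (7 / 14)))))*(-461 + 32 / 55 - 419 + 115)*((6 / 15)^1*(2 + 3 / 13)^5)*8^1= -654488473832179313 / 571791220000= -1144628.41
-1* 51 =-51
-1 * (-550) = 550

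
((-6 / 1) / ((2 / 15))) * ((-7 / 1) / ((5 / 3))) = 189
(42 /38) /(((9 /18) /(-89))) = -3738 /19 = -196.74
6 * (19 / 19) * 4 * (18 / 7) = 432 / 7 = 61.71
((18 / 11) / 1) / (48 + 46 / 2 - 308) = -6 / 869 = -0.01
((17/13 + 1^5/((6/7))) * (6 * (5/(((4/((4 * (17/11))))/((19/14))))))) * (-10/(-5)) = 311695/1001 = 311.38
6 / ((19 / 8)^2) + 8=3272 / 361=9.06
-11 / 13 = -0.85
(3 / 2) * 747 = 2241 / 2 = 1120.50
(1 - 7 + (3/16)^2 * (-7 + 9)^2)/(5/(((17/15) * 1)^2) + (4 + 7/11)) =-397375/578432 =-0.69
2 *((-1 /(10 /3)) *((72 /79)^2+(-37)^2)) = -25647339 /31205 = -821.90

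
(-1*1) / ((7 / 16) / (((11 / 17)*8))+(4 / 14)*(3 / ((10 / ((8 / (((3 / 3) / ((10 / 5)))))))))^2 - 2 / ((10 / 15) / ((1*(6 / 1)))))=246400 / 2792359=0.09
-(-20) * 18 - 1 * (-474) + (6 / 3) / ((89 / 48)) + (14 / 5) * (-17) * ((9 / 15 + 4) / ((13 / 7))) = 20744348 / 28925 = 717.18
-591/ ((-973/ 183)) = 108153/ 973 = 111.15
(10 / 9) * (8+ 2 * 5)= 20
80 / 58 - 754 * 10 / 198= -105370 / 2871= -36.70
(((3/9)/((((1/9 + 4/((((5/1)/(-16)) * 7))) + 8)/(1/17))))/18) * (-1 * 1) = -35/201858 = -0.00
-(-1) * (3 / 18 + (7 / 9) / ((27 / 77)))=1159 / 486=2.38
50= 50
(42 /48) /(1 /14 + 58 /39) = 1911 /3404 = 0.56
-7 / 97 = -0.07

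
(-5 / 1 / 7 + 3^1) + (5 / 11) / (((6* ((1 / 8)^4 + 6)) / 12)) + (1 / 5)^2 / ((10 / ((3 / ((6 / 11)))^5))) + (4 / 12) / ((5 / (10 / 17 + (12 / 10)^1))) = 357500233661 / 15757368000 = 22.69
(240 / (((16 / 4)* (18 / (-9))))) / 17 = -30 / 17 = -1.76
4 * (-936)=-3744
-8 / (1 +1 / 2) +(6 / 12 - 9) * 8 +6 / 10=-1091 / 15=-72.73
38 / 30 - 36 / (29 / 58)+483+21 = 6499 / 15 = 433.27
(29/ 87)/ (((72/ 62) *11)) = 31/ 1188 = 0.03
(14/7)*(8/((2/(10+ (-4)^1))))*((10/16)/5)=6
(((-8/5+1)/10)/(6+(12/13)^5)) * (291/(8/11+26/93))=-3565526679/1371445000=-2.60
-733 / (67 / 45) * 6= -197910 / 67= -2953.88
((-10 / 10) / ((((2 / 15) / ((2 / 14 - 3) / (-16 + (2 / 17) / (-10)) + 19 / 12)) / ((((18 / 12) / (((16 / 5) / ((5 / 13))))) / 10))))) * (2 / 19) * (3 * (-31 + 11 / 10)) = 208462455 / 92678656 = 2.25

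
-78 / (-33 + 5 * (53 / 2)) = -156 / 199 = -0.78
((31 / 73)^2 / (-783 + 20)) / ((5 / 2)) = -1922 / 20330135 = -0.00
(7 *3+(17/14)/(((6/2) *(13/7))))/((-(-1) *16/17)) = 28135/1248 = 22.54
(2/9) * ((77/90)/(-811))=-77/328455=-0.00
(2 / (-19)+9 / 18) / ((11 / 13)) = 195 / 418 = 0.47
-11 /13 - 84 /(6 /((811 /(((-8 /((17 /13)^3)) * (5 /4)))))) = 27881806 /10985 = 2538.17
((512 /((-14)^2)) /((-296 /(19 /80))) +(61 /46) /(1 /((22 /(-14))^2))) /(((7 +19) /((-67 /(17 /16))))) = -365715748 /46077395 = -7.94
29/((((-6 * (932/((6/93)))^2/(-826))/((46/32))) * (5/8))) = 275471/6260607480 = 0.00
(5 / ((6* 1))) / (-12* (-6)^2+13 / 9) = -3 / 1550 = -0.00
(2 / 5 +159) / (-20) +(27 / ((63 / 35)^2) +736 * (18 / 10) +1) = 397849 / 300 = 1326.16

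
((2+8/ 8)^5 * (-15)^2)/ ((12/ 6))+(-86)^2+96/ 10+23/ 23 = 347441/ 10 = 34744.10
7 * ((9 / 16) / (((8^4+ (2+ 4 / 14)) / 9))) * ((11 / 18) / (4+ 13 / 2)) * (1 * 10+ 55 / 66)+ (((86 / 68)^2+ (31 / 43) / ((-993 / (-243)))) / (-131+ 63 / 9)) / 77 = 616432075931 / 117059384561152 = 0.01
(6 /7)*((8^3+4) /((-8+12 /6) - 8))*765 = -1184220 /49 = -24167.76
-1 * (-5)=5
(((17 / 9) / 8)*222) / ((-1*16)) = -629 / 192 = -3.28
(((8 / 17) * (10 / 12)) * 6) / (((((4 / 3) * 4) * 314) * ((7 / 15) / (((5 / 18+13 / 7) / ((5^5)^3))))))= 269 / 1277158203125000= 0.00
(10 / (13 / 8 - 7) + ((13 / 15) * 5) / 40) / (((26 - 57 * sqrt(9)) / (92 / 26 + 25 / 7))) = 5849527 / 68086200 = 0.09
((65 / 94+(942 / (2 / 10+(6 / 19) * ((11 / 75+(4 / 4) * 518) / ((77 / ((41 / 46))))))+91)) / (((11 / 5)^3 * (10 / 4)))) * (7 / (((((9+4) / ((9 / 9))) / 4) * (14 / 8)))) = 5978103751600 / 238760238431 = 25.04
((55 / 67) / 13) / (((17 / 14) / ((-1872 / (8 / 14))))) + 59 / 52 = -10022879 / 59228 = -169.23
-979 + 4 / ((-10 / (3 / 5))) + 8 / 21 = -978.86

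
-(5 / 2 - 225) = 445 / 2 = 222.50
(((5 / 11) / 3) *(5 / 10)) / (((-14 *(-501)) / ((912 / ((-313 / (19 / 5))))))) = -1444 / 12074601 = -0.00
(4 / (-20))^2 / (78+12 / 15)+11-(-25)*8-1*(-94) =600851 / 1970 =305.00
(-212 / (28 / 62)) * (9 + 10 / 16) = -18073 / 4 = -4518.25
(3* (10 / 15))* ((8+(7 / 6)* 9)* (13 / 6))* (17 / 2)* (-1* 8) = -16354 / 3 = -5451.33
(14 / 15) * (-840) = -784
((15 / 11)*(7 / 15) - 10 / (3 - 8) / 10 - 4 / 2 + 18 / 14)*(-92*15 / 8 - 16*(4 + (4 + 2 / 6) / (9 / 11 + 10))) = -29.65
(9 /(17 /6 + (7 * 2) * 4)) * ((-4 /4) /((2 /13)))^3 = -59319 /1412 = -42.01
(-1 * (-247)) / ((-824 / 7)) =-1729 / 824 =-2.10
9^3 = 729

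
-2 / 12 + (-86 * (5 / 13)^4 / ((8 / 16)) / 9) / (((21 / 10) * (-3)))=-3248029 / 32388174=-0.10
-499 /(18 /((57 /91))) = -9481 /546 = -17.36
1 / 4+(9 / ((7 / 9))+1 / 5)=12.02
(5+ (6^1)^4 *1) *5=6505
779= 779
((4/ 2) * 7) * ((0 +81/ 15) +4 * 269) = 75698/ 5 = 15139.60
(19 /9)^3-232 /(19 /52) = -8664335 /13851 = -625.54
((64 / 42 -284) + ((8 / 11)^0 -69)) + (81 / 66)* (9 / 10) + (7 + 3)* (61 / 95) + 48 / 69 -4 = -699067949 / 2018940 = -346.25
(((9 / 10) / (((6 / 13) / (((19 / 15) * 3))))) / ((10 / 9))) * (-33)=-220077 / 1000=-220.08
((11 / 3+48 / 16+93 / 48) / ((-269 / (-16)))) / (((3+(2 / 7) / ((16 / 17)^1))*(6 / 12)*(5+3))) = 5782 / 149295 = 0.04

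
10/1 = 10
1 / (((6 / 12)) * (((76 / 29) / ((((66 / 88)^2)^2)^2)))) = 190269 / 2490368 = 0.08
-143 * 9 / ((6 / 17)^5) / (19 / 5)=-1015197755 / 16416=-61841.97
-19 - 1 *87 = -106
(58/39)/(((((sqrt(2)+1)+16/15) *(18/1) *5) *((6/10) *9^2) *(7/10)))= 44950/101697687-7250 *sqrt(2)/33899229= 0.00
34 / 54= 17 / 27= 0.63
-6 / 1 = -6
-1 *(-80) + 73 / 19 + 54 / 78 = 20880 / 247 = 84.53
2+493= 495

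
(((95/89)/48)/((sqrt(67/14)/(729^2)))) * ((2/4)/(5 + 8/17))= 95364135 * sqrt(938)/5915296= 493.75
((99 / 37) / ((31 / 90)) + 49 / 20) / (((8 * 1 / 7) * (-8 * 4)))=-1640821 / 5872640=-0.28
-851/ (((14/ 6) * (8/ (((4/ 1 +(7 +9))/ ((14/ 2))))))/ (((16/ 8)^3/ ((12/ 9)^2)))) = -114885/ 196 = -586.15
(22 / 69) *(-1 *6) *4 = -176 / 23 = -7.65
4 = 4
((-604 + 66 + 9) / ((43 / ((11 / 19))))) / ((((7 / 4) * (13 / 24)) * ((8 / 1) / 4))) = -279312 / 74347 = -3.76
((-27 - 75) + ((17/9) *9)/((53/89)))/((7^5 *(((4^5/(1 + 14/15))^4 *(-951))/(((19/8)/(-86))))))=-52315453727/32441422396319281635655680000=-0.00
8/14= 4/7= 0.57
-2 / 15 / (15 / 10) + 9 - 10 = -49 / 45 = -1.09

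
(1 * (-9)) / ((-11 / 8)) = 72 / 11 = 6.55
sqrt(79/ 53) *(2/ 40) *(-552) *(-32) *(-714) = -769897.45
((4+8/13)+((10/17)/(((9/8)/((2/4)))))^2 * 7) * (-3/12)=-387535/304317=-1.27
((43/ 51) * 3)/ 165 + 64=179563/ 2805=64.02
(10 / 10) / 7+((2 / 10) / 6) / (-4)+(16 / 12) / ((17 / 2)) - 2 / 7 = 27 / 4760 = 0.01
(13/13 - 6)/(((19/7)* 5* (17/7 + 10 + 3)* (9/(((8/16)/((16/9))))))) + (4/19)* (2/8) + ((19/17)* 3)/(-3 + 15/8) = -3269057/1116288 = -2.93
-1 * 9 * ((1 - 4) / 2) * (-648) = -8748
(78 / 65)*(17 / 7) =102 / 35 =2.91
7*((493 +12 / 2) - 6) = 3451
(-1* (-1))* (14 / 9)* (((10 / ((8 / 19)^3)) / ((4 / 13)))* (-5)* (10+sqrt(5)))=-41435.41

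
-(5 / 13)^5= -3125 / 371293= -0.01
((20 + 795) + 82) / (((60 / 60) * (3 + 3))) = 299 / 2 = 149.50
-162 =-162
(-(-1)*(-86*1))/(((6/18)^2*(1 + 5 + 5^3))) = -774/131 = -5.91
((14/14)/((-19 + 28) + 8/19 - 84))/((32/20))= -0.01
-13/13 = -1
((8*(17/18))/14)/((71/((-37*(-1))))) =1258/4473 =0.28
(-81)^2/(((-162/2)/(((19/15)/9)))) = -57/5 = -11.40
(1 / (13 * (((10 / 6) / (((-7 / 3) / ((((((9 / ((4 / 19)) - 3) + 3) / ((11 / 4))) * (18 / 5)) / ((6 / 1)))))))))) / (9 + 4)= -77 / 86697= -0.00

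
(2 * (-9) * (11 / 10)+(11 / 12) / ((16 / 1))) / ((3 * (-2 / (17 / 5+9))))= 40.80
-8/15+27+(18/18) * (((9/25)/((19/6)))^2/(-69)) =412033459/15568125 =26.47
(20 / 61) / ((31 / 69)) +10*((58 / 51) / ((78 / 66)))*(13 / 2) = 63.28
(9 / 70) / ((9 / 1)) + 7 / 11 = 0.65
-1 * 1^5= -1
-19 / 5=-3.80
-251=-251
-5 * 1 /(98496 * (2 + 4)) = -5 /590976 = -0.00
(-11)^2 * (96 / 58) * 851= 4942608 / 29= 170434.76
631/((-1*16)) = -631/16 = -39.44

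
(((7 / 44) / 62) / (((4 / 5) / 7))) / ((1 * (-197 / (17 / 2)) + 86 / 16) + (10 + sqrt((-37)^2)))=0.00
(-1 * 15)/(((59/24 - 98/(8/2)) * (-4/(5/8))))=-225/2116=-0.11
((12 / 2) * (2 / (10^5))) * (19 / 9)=19 / 75000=0.00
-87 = -87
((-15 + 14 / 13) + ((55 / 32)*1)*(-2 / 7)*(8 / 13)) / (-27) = 863 / 1638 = 0.53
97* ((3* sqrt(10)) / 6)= 97* sqrt(10) / 2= 153.37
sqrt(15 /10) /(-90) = -sqrt(6) /180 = -0.01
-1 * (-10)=10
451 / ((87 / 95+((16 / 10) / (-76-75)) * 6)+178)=2.52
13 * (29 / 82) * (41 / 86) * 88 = 8294 / 43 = 192.88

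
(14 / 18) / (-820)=-7 / 7380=-0.00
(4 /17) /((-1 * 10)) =-2 /85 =-0.02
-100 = -100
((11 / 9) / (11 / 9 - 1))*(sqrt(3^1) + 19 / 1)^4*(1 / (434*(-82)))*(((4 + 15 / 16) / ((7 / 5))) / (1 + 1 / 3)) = -445888245 / 7971712 - 3219645*sqrt(3) / 284704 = -75.52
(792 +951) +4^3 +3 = 1810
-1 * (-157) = 157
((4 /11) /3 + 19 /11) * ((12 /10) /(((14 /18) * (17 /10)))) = 2196 /1309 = 1.68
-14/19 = -0.74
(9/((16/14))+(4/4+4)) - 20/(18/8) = 287/72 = 3.99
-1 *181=-181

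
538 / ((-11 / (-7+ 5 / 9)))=315.19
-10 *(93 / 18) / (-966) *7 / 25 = 31 / 2070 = 0.01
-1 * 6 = -6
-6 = -6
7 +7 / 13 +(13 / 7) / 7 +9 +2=11978 / 637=18.80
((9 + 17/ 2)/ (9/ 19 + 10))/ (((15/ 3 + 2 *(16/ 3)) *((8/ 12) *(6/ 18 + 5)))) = 17955/ 598592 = 0.03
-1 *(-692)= 692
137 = 137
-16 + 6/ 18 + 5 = -32/ 3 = -10.67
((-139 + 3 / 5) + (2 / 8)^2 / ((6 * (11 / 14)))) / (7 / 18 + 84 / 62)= -33976713 / 428120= -79.36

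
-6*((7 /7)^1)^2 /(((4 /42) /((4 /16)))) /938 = -9 /536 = -0.02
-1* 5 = -5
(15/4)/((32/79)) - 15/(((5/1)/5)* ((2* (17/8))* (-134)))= 1353555/145792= 9.28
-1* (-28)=28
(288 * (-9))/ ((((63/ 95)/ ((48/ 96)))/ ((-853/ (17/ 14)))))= 23338080/ 17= 1372828.24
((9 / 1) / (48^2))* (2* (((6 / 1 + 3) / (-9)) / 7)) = -1 / 896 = -0.00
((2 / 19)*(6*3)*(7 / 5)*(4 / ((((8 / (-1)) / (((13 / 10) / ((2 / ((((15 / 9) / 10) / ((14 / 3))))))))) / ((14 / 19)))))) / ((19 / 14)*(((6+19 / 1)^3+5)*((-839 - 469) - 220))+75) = 637 / 910059159500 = 0.00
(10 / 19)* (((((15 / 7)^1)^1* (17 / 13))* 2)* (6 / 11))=30600 / 19019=1.61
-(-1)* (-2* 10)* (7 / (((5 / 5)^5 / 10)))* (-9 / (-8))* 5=-7875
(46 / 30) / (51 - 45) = 23 / 90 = 0.26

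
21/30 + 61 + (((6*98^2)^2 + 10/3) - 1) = 99615763201/30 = 3320525440.03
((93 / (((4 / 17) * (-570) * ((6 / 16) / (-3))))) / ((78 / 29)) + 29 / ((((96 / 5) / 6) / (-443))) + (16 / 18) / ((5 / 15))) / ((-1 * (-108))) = -26412259 / 711360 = -37.13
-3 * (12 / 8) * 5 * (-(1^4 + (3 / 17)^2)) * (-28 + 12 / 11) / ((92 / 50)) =-24808500 / 73117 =-339.30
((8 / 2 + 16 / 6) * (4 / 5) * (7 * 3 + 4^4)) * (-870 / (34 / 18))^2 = 90573681600 / 289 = 313403742.56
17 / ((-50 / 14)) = -119 / 25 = -4.76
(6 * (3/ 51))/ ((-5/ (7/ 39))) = -14/ 1105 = -0.01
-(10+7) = -17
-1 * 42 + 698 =656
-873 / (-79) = 873 / 79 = 11.05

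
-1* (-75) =75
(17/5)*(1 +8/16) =51/10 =5.10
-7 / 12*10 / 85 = -7 / 102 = -0.07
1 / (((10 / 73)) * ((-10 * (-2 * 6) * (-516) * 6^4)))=-73 / 802483200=-0.00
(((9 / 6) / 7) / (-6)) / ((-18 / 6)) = 1 / 84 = 0.01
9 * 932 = 8388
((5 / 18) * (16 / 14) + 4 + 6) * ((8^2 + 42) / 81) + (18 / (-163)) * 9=10404014 / 831789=12.51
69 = 69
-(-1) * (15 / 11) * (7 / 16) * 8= 105 / 22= 4.77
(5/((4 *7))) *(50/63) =125/882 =0.14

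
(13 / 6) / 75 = 13 / 450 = 0.03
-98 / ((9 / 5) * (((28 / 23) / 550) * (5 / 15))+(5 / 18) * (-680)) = 13946625 / 26881061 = 0.52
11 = 11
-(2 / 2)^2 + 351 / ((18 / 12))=233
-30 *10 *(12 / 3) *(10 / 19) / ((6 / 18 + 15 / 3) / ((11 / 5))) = -4950 / 19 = -260.53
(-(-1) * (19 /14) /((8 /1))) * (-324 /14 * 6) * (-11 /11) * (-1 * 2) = -4617 /98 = -47.11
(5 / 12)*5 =25 / 12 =2.08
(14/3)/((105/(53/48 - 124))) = -5899/1080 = -5.46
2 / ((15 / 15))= 2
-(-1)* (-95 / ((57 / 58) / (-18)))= 1740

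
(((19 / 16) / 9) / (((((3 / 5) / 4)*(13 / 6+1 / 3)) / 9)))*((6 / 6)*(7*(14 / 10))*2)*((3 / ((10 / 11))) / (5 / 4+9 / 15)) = 20482 / 185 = 110.71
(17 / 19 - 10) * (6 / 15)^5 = -5536 / 59375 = -0.09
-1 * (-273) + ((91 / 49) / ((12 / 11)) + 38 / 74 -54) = 687539 / 3108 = 221.22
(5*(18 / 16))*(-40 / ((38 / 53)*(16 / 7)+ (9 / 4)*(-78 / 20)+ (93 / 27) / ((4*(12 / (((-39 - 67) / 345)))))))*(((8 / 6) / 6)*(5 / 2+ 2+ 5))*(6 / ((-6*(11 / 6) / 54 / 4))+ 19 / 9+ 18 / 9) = -7545.28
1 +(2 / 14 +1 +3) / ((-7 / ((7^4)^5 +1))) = -2313975722630748009 / 49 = -47223994339403020.59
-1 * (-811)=811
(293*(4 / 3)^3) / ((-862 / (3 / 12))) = -2344 / 11637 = -0.20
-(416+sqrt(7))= -416-sqrt(7)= -418.65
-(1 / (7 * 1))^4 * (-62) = 62 / 2401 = 0.03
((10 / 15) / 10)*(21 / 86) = 7 / 430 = 0.02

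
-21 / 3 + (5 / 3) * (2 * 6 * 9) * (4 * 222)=159833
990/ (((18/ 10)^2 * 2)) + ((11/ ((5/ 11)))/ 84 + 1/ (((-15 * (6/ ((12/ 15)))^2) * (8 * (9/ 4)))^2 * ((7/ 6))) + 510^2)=2241120479315657/ 8611312500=260253.07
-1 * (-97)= 97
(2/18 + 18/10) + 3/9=101/45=2.24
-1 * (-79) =79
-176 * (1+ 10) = -1936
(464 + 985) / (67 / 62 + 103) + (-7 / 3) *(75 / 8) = -45619 / 5736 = -7.95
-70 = -70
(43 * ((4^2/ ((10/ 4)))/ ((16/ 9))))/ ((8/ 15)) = 1161/ 4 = 290.25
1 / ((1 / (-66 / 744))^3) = -0.00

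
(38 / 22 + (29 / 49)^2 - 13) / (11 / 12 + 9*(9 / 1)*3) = -3461676 / 77304997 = -0.04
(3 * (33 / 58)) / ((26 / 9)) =891 / 1508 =0.59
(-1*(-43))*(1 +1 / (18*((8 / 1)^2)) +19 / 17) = 1784027 / 19584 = 91.10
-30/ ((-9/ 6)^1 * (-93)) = -20/ 93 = -0.22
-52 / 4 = -13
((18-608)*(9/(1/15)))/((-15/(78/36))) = 11505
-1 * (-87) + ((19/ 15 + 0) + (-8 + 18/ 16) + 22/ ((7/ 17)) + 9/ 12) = 113879/ 840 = 135.57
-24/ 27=-8/ 9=-0.89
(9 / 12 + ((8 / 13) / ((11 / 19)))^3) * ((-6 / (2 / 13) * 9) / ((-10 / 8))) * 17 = 10474312527 / 1124695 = 9313.02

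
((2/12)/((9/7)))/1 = 7/54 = 0.13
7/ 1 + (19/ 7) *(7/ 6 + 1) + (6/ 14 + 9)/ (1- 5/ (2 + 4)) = 2917/ 42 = 69.45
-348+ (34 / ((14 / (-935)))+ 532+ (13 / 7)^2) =-102080 / 49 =-2083.27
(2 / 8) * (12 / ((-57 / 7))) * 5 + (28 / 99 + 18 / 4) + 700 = 2644463 / 3762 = 702.94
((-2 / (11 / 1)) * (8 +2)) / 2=-10 / 11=-0.91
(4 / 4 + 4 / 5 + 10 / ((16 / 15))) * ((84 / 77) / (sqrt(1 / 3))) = 21.12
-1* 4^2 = -16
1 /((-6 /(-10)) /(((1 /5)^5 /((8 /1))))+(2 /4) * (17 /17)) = 2 /30001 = 0.00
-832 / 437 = -1.90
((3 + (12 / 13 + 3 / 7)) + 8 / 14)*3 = 192 / 13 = 14.77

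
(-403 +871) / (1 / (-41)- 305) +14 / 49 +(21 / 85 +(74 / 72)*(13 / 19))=-58397177 / 195757380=-0.30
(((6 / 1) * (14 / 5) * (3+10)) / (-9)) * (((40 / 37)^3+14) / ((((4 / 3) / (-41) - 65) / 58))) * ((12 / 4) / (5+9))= 143405470728 / 2025866735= 70.79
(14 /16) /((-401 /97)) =-679 /3208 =-0.21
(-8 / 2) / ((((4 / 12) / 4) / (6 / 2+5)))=-384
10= 10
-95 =-95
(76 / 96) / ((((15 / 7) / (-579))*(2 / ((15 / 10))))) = -160.43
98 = 98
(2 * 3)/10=3/5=0.60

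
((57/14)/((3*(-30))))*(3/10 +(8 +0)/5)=-361/4200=-0.09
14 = 14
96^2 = 9216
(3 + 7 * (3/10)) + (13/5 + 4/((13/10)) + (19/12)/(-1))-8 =1.19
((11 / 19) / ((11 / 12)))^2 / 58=72 / 10469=0.01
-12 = -12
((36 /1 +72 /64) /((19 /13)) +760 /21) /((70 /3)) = 196601 /74480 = 2.64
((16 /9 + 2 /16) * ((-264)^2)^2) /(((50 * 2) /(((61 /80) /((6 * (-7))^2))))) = 244709674 /6125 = 39952.60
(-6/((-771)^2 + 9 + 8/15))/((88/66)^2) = -405/71334064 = -0.00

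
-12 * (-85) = 1020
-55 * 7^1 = -385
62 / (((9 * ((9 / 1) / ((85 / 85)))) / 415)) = 25730 / 81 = 317.65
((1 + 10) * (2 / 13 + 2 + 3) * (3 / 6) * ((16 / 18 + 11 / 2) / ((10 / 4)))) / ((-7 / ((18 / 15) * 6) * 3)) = -33902 / 1365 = -24.84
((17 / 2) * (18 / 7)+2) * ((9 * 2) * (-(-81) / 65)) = 243486 / 455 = 535.13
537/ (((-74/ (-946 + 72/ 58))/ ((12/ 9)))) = 9808484/ 1073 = 9141.18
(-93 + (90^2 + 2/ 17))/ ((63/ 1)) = 136121/ 1071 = 127.10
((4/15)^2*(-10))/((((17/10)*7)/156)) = -3328/357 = -9.32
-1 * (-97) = 97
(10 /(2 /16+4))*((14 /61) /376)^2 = 245 /271249737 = 0.00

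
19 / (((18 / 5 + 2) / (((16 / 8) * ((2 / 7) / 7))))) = 95 / 343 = 0.28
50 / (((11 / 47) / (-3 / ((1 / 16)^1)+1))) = -110450 / 11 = -10040.91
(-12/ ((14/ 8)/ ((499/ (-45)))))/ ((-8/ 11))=-10978/ 105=-104.55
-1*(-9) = 9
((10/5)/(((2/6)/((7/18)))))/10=7/30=0.23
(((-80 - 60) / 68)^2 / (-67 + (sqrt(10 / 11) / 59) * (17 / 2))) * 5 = -0.32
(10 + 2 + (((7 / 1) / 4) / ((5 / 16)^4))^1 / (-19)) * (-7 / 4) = -48671 / 11875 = -4.10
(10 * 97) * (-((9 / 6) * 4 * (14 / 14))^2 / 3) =-11640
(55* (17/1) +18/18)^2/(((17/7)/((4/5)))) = 24530688/85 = 288596.33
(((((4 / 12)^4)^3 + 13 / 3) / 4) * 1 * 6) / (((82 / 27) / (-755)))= -434674640 / 269001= -1615.88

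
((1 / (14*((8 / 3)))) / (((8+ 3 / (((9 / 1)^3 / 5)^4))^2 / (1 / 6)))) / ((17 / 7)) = 8862938119652501095929 / 308572054085960371187244064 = 0.00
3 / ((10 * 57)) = 1 / 190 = 0.01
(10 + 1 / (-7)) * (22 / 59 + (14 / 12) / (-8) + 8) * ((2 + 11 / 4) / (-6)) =-10181663 / 158592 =-64.20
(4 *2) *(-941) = -7528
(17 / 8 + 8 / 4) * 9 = 297 / 8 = 37.12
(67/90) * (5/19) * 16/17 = 536/2907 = 0.18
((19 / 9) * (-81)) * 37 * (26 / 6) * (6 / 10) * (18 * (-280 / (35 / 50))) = 118441440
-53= -53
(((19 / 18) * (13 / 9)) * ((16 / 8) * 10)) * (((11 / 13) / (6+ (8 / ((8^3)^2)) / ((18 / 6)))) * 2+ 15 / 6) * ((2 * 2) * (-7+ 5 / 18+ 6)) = -21076016494 / 85996485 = -245.08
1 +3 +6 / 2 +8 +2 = 17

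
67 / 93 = 0.72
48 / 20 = 12 / 5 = 2.40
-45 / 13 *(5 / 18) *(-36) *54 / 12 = 2025 / 13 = 155.77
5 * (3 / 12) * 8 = 10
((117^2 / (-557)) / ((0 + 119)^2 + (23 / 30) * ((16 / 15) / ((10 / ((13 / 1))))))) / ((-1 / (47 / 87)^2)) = 3779875125 / 7463288652277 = 0.00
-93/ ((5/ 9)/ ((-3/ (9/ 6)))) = 1674/ 5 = 334.80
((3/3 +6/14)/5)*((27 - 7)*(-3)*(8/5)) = -192/7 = -27.43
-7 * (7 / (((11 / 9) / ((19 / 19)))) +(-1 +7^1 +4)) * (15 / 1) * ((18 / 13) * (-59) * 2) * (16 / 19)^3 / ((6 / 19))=26338959360 / 51623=510217.53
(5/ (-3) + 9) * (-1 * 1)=-22/ 3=-7.33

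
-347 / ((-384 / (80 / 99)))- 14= -31529 / 2376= -13.27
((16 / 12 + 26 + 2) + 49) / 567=235 / 1701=0.14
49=49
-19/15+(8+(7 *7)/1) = 836/15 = 55.73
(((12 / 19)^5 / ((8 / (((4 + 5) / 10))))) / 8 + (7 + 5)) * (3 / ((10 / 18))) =4011752772 / 61902475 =64.81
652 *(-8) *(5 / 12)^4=-101875 / 648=-157.21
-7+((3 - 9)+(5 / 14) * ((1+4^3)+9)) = 94 / 7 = 13.43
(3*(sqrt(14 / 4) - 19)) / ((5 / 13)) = -741 / 5 + 39*sqrt(14) / 10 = -133.61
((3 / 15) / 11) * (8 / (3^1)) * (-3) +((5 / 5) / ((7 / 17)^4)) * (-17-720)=-3385542943 / 132055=-25637.37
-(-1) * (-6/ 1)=-6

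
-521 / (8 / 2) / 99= -521 / 396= -1.32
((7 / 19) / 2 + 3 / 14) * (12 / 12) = 53 / 133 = 0.40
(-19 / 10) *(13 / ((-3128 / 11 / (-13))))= -35321 / 31280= -1.13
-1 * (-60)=60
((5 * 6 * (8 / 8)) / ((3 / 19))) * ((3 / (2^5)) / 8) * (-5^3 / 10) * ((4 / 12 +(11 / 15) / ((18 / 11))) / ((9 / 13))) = -1302925 / 41472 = -31.42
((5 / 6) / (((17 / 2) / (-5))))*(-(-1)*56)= -1400 / 51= -27.45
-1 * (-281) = 281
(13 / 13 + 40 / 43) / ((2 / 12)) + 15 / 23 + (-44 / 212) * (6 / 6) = 630368 / 52417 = 12.03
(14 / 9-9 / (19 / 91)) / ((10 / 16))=-11368 / 171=-66.48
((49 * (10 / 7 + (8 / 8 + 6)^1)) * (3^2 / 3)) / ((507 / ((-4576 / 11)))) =-13216 / 13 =-1016.62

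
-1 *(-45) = 45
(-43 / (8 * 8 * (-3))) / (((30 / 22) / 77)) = 36421 / 2880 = 12.65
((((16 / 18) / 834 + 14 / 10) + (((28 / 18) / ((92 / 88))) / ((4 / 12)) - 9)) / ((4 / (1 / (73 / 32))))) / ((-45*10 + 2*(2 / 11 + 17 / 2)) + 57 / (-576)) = 7620783104 / 9598298894865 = 0.00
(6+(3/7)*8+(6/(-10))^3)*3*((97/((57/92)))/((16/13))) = 233793183/66500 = 3515.69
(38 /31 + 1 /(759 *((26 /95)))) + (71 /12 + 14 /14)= 3322757 /407836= 8.15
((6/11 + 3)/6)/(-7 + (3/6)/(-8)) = -104/1243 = -0.08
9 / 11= 0.82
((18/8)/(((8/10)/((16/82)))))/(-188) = -0.00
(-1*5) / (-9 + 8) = 5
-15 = -15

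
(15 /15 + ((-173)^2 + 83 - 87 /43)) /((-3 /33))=-14195192 /43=-330120.74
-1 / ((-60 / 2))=1 / 30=0.03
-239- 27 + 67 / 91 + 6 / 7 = -264.41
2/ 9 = 0.22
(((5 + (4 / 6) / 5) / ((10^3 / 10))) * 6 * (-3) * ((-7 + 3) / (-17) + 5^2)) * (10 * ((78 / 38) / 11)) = -351351 / 8075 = -43.51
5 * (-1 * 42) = -210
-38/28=-19/14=-1.36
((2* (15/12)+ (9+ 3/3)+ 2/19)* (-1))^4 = 52643172481/2085136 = 25246.88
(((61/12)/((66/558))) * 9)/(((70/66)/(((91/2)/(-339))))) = -221247/4520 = -48.95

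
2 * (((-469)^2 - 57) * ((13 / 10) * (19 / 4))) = 13579072 / 5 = 2715814.40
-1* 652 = -652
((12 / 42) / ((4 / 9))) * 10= 45 / 7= 6.43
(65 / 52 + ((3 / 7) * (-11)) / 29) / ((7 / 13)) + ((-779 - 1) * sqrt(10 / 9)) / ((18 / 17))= 11479 / 5684 - 2210 * sqrt(10) / 9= -774.50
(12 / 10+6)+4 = 56 / 5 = 11.20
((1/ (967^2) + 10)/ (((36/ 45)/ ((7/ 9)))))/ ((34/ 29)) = 9491154365/ 1144548936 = 8.29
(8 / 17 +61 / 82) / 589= 1693 / 821066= 0.00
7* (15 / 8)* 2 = 105 / 4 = 26.25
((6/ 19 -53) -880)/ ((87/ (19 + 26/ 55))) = -575127/ 2755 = -208.76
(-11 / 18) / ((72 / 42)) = -77 / 216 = -0.36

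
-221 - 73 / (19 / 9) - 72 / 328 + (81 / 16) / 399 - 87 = -29907373 / 87248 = -342.79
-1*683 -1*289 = -972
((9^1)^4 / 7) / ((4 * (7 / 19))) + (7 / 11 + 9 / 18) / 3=4116197 / 6468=636.39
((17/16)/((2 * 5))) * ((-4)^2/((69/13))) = 221/690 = 0.32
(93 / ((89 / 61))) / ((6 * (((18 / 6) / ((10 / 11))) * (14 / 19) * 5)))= 35929 / 41118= 0.87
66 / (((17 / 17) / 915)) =60390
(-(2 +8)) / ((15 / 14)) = -28 / 3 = -9.33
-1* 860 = -860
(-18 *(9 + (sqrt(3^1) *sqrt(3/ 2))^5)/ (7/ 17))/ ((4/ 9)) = -334611 *sqrt(2)/ 112 - 12393/ 14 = -5110.32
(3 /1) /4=3 /4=0.75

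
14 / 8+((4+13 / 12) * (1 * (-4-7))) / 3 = -152 / 9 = -16.89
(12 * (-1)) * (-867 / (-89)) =-10404 / 89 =-116.90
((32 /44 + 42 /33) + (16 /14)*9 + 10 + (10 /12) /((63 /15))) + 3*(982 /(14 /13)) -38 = 48961 /18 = 2720.06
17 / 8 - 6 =-31 / 8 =-3.88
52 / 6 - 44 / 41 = 934 / 123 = 7.59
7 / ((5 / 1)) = 7 / 5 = 1.40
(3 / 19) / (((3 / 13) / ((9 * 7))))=819 / 19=43.11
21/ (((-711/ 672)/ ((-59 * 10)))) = 925120/ 79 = 11710.38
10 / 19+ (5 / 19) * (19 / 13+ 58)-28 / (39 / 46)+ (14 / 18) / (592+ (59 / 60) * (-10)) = -6230519 / 369759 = -16.85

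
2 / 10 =1 / 5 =0.20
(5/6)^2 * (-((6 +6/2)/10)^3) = -81/160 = -0.51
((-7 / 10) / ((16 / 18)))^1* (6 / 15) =-63 / 200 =-0.32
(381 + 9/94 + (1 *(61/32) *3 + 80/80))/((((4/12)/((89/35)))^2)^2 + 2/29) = 85963663711628757/15352472795168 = 5599.34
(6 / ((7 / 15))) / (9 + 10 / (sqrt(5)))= 810 / 427 - 180 * sqrt(5) / 427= 0.95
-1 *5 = -5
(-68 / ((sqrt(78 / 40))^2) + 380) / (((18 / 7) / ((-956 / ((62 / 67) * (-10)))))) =150874486 / 10881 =13865.87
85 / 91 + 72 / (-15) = -1759 / 455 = -3.87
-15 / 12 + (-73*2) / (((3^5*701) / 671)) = -1.83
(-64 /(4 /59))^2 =891136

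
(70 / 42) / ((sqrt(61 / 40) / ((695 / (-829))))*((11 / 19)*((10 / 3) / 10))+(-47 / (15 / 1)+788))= 1204163950*sqrt(610) / 38669719765676139+1346152033000 / 633929832224199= 0.00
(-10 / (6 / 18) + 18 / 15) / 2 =-72 / 5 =-14.40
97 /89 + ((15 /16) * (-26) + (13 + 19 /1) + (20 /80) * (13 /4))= 13567 /1424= 9.53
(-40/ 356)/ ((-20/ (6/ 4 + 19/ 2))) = 0.06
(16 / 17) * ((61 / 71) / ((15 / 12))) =3904 / 6035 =0.65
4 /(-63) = -0.06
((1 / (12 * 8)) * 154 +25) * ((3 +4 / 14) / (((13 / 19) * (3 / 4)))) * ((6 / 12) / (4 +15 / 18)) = 558049 / 31668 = 17.62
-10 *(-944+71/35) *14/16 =8242.25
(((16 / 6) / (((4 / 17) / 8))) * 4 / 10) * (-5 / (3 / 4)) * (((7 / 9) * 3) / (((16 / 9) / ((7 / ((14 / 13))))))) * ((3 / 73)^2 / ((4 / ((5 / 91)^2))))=-1275 / 484939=-0.00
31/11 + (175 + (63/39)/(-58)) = 1474593/8294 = 177.79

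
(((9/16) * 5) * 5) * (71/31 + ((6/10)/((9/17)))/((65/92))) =353127/6448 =54.77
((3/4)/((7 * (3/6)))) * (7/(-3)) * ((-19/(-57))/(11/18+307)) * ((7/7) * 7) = -3/791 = -0.00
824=824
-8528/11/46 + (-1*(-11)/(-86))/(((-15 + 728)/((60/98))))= -278513503/16525201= -16.85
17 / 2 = 8.50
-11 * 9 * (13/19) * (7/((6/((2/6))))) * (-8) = 4004/19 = 210.74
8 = 8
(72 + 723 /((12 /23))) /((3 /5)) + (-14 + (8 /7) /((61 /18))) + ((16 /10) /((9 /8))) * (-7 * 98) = 110699623 /76860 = 1440.28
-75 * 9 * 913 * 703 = -433241325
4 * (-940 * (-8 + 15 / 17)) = 454960 / 17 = 26762.35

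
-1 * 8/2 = -4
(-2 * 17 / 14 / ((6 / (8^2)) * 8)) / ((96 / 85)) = -1445 / 504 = -2.87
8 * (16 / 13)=128 / 13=9.85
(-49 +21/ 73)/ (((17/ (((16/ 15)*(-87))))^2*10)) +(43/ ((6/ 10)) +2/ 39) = -7553016607/ 102847875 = -73.44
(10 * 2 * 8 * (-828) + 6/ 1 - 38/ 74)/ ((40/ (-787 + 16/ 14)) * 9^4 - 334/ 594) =8008149121929/ 20221662799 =396.02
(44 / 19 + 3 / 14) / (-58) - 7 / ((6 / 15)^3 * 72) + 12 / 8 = -139339 / 2221632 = -0.06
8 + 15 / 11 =103 / 11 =9.36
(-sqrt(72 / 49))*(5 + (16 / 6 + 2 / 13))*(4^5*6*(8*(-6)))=179896320*sqrt(2) / 91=2795734.24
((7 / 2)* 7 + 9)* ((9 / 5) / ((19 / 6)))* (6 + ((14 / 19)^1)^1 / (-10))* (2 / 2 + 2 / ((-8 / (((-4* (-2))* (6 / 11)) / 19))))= 106.37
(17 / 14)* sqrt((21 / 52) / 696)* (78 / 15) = 17* sqrt(5278) / 8120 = 0.15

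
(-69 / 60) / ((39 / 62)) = -713 / 390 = -1.83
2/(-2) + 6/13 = -7/13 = -0.54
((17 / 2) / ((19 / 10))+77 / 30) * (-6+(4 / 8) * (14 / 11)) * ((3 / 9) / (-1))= 236767 / 18810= 12.59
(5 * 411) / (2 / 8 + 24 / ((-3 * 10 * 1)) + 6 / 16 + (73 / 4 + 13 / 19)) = 1561800 / 14257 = 109.55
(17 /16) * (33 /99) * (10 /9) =85 /216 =0.39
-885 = -885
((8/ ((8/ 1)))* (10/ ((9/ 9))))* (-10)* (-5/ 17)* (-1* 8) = -4000/ 17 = -235.29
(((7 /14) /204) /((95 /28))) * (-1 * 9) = -21 /3230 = -0.01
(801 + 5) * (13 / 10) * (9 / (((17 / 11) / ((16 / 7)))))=13947.19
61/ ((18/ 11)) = 671/ 18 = 37.28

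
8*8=64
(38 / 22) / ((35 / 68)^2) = 87856 / 13475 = 6.52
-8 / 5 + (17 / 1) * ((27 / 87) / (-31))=-7957 / 4495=-1.77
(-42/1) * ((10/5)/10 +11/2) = -1197/5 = -239.40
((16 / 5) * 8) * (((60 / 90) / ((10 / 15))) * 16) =2048 / 5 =409.60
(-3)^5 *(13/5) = -3159/5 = -631.80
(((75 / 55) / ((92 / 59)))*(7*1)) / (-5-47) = -6195 / 52624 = -0.12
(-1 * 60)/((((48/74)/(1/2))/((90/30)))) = -138.75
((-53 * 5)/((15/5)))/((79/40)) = -10600/237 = -44.73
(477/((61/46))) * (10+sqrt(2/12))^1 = 3657 * sqrt(6)/61+219420/61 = 3743.90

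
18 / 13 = 1.38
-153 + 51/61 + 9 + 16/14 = -60643/427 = -142.02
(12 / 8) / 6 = 1 / 4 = 0.25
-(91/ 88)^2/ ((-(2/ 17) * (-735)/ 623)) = -1789879/ 232320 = -7.70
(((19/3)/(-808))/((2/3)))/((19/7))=-7/1616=-0.00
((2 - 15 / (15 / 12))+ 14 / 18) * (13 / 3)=-1079 / 27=-39.96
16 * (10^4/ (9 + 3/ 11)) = 17254.90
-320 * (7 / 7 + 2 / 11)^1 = -4160 / 11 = -378.18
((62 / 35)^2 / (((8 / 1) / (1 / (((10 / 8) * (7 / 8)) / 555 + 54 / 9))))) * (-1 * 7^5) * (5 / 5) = -585410448 / 532975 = -1098.38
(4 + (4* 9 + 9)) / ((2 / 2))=49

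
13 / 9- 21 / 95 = 1046 / 855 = 1.22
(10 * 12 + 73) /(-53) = -193 /53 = -3.64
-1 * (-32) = 32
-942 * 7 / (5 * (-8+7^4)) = -0.55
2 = 2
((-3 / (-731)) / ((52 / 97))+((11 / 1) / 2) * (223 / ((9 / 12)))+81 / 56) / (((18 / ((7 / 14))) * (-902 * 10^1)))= -237557969 / 47128798080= -0.01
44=44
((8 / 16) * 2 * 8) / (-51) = -8 / 51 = -0.16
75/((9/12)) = 100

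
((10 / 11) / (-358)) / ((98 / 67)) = -335 / 192962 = -0.00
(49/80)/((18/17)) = 833/1440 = 0.58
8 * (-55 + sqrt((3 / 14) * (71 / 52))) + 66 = -374 + 2 * sqrt(38766) / 91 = -369.67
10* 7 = 70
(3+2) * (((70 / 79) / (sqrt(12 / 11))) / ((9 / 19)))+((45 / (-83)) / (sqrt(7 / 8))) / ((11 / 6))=-540 * sqrt(14) / 6391+3325 * sqrt(33) / 2133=8.64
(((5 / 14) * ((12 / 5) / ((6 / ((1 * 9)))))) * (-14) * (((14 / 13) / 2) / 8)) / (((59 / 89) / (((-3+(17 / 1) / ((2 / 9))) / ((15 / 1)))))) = -274743 / 30680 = -8.96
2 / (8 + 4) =1 / 6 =0.17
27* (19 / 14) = 513 / 14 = 36.64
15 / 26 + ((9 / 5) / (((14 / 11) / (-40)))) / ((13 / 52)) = -41079 / 182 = -225.71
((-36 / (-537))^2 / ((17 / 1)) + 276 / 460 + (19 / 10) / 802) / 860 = 2632586087 / 3756884148400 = 0.00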